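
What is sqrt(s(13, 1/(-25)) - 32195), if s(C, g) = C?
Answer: I*sqrt(32182) ≈ 179.39*I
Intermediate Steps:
sqrt(s(13, 1/(-25)) - 32195) = sqrt(13 - 32195) = sqrt(-32182) = I*sqrt(32182)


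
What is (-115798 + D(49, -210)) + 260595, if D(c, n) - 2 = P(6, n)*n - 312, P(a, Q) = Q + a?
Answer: 187327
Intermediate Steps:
D(c, n) = -310 + n*(6 + n) (D(c, n) = 2 + ((n + 6)*n - 312) = 2 + ((6 + n)*n - 312) = 2 + (n*(6 + n) - 312) = 2 + (-312 + n*(6 + n)) = -310 + n*(6 + n))
(-115798 + D(49, -210)) + 260595 = (-115798 + (-310 - 210*(6 - 210))) + 260595 = (-115798 + (-310 - 210*(-204))) + 260595 = (-115798 + (-310 + 42840)) + 260595 = (-115798 + 42530) + 260595 = -73268 + 260595 = 187327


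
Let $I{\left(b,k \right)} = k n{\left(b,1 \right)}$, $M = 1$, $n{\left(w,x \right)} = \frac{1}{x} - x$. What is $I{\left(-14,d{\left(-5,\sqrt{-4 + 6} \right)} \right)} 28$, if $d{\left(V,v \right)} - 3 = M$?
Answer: $0$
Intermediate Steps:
$d{\left(V,v \right)} = 4$ ($d{\left(V,v \right)} = 3 + 1 = 4$)
$I{\left(b,k \right)} = 0$ ($I{\left(b,k \right)} = k \left(1^{-1} - 1\right) = k \left(1 - 1\right) = k 0 = 0$)
$I{\left(-14,d{\left(-5,\sqrt{-4 + 6} \right)} \right)} 28 = 0 \cdot 28 = 0$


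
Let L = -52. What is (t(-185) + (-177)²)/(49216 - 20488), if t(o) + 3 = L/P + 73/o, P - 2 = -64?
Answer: 59885719/54918360 ≈ 1.0905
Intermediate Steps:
P = -62 (P = 2 - 64 = -62)
t(o) = -67/31 + 73/o (t(o) = -3 + (-52/(-62) + 73/o) = -3 + (-52*(-1/62) + 73/o) = -3 + (26/31 + 73/o) = -67/31 + 73/o)
(t(-185) + (-177)²)/(49216 - 20488) = ((-67/31 + 73/(-185)) + (-177)²)/(49216 - 20488) = ((-67/31 + 73*(-1/185)) + 31329)/28728 = ((-67/31 - 73/185) + 31329)*(1/28728) = (-14658/5735 + 31329)*(1/28728) = (179657157/5735)*(1/28728) = 59885719/54918360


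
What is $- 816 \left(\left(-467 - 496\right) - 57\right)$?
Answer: $832320$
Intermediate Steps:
$- 816 \left(\left(-467 - 496\right) - 57\right) = - 816 \left(-963 - 57\right) = \left(-816\right) \left(-1020\right) = 832320$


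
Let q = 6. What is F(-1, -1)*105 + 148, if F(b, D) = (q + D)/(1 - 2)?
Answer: -377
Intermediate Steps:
F(b, D) = -6 - D (F(b, D) = (6 + D)/(1 - 2) = (6 + D)/(-1) = (6 + D)*(-1) = -6 - D)
F(-1, -1)*105 + 148 = (-6 - 1*(-1))*105 + 148 = (-6 + 1)*105 + 148 = -5*105 + 148 = -525 + 148 = -377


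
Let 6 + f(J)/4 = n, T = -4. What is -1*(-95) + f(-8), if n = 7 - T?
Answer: 115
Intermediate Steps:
n = 11 (n = 7 - 1*(-4) = 7 + 4 = 11)
f(J) = 20 (f(J) = -24 + 4*11 = -24 + 44 = 20)
-1*(-95) + f(-8) = -1*(-95) + 20 = 95 + 20 = 115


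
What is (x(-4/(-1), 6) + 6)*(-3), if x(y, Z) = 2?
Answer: -24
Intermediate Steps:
(x(-4/(-1), 6) + 6)*(-3) = (2 + 6)*(-3) = 8*(-3) = -24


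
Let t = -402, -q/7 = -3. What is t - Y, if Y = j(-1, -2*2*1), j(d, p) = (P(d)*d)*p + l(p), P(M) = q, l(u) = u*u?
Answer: -502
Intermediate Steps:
q = 21 (q = -7*(-3) = 21)
l(u) = u²
P(M) = 21
j(d, p) = p² + 21*d*p (j(d, p) = (21*d)*p + p² = 21*d*p + p² = p² + 21*d*p)
Y = 100 (Y = (-2*2*1)*(-2*2*1 + 21*(-1)) = (-4*1)*(-4*1 - 21) = -4*(-4 - 21) = -4*(-25) = 100)
t - Y = -402 - 1*100 = -402 - 100 = -502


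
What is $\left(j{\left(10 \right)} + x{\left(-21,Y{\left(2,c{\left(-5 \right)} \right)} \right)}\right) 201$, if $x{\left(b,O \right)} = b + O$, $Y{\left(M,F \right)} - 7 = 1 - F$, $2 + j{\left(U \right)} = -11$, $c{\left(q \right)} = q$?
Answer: $-4221$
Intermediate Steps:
$j{\left(U \right)} = -13$ ($j{\left(U \right)} = -2 - 11 = -13$)
$Y{\left(M,F \right)} = 8 - F$ ($Y{\left(M,F \right)} = 7 - \left(-1 + F\right) = 8 - F$)
$x{\left(b,O \right)} = O + b$
$\left(j{\left(10 \right)} + x{\left(-21,Y{\left(2,c{\left(-5 \right)} \right)} \right)}\right) 201 = \left(-13 + \left(\left(8 - -5\right) - 21\right)\right) 201 = \left(-13 + \left(\left(8 + 5\right) - 21\right)\right) 201 = \left(-13 + \left(13 - 21\right)\right) 201 = \left(-13 - 8\right) 201 = \left(-21\right) 201 = -4221$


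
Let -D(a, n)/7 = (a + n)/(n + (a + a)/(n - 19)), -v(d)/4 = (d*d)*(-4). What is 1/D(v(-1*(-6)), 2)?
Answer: 559/34391 ≈ 0.016254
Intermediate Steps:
v(d) = 16*d² (v(d) = -4*d*d*(-4) = -4*d²*(-4) = -(-16)*d² = 16*d²)
D(a, n) = -7*(a + n)/(n + 2*a/(-19 + n)) (D(a, n) = -7*(a + n)/(n + (a + a)/(n - 19)) = -7*(a + n)/(n + (2*a)/(-19 + n)) = -7*(a + n)/(n + 2*a/(-19 + n)))
1/D(v(-1*(-6)), 2) = 1/(7*(-1*2² + 19*(16*(-1*(-6))²) + 19*2 - 1*16*(-1*(-6))²*2)/(2² - 19*2 + 2*(16*(-1*(-6))²))) = 1/(7*(-1*4 + 19*(16*6²) + 38 - 1*16*6²*2)/(4 - 38 + 2*(16*6²))) = 1/(7*(-4 + 19*(16*36) + 38 - 1*16*36*2)/(4 - 38 + 2*(16*36))) = 1/(7*(-4 + 19*576 + 38 - 1*576*2)/(4 - 38 + 2*576)) = 1/(7*(-4 + 10944 + 38 - 1152)/(4 - 38 + 1152)) = 1/(7*9826/1118) = 1/(7*(1/1118)*9826) = 1/(34391/559) = 559/34391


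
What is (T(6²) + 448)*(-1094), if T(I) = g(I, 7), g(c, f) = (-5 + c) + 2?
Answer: -526214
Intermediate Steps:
g(c, f) = -3 + c
T(I) = -3 + I
(T(6²) + 448)*(-1094) = ((-3 + 6²) + 448)*(-1094) = ((-3 + 36) + 448)*(-1094) = (33 + 448)*(-1094) = 481*(-1094) = -526214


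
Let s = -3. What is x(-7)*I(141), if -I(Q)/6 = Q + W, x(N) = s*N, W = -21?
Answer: -15120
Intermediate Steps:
x(N) = -3*N
I(Q) = 126 - 6*Q (I(Q) = -6*(Q - 21) = -6*(-21 + Q) = 126 - 6*Q)
x(-7)*I(141) = (-3*(-7))*(126 - 6*141) = 21*(126 - 846) = 21*(-720) = -15120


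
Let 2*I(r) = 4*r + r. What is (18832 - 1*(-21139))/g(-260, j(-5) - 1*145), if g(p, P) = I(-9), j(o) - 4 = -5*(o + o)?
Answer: -79942/45 ≈ -1776.5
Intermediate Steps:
I(r) = 5*r/2 (I(r) = (4*r + r)/2 = (5*r)/2 = 5*r/2)
j(o) = 4 - 10*o (j(o) = 4 - 5*(o + o) = 4 - 10*o)
g(p, P) = -45/2 (g(p, P) = (5/2)*(-9) = -45/2)
(18832 - 1*(-21139))/g(-260, j(-5) - 1*145) = (18832 - 1*(-21139))/(-45/2) = (18832 + 21139)*(-2/45) = 39971*(-2/45) = -79942/45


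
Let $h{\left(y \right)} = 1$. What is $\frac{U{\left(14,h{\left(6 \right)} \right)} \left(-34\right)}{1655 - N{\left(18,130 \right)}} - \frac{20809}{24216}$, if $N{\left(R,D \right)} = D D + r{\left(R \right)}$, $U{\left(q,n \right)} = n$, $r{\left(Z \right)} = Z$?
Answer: $- \frac{316784423}{369608808} \approx -0.85708$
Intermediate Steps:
$N{\left(R,D \right)} = R + D^{2}$ ($N{\left(R,D \right)} = D D + R = D^{2} + R = R + D^{2}$)
$\frac{U{\left(14,h{\left(6 \right)} \right)} \left(-34\right)}{1655 - N{\left(18,130 \right)}} - \frac{20809}{24216} = \frac{1 \left(-34\right)}{1655 - \left(18 + 130^{2}\right)} - \frac{20809}{24216} = - \frac{34}{1655 - \left(18 + 16900\right)} - \frac{20809}{24216} = - \frac{34}{1655 - 16918} - \frac{20809}{24216} = - \frac{34}{-15263} - \frac{20809}{24216} = \left(-34\right) \left(- \frac{1}{15263}\right) - \frac{20809}{24216} = \frac{34}{15263} - \frac{20809}{24216} = - \frac{316784423}{369608808}$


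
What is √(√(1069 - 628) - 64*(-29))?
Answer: √1877 ≈ 43.324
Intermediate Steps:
√(√(1069 - 628) - 64*(-29)) = √(√441 + 1856) = √(21 + 1856) = √1877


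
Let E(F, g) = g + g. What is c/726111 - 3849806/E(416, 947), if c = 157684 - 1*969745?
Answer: -155384696000/76403013 ≈ -2033.8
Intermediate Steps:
c = -812061 (c = 157684 - 969745 = -812061)
E(F, g) = 2*g
c/726111 - 3849806/E(416, 947) = -812061/726111 - 3849806/(2*947) = -812061*1/726111 - 3849806/1894 = -90229/80679 - 3849806*1/1894 = -90229/80679 - 1924903/947 = -155384696000/76403013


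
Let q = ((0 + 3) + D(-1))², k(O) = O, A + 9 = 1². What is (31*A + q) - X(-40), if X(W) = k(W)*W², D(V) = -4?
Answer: 63753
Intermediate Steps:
A = -8 (A = -9 + 1² = -9 + 1 = -8)
q = 1 (q = ((0 + 3) - 4)² = (3 - 4)² = (-1)² = 1)
X(W) = W³ (X(W) = W*W² = W³)
(31*A + q) - X(-40) = (31*(-8) + 1) - 1*(-40)³ = (-248 + 1) - 1*(-64000) = -247 + 64000 = 63753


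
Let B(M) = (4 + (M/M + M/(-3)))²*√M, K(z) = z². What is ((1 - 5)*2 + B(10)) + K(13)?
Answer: 161 + 25*√10/9 ≈ 169.78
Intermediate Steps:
B(M) = √M*(5 - M/3)² (B(M) = (4 + (1 + M*(-⅓)))²*√M = (4 + (1 - M/3))²*√M = (5 - M/3)²*√M = √M*(5 - M/3)²)
((1 - 5)*2 + B(10)) + K(13) = ((1 - 5)*2 + √10*(-15 + 10)²/9) + 13² = (-4*2 + (⅑)*√10*(-5)²) + 169 = (-8 + (⅑)*√10*25) + 169 = (-8 + 25*√10/9) + 169 = 161 + 25*√10/9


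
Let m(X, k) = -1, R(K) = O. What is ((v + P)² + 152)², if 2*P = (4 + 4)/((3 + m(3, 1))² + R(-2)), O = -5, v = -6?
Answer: 63504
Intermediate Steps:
R(K) = -5
P = -4 (P = ((4 + 4)/((3 - 1)² - 5))/2 = (8/(2² - 5))/2 = (8/(4 - 5))/2 = (8/(-1))/2 = (8*(-1))/2 = (½)*(-8) = -4)
((v + P)² + 152)² = ((-6 - 4)² + 152)² = ((-10)² + 152)² = (100 + 152)² = 252² = 63504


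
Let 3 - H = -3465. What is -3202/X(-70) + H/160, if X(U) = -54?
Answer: 87449/1080 ≈ 80.971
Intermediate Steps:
H = 3468 (H = 3 - 1*(-3465) = 3 + 3465 = 3468)
-3202/X(-70) + H/160 = -3202/(-54) + 3468/160 = -3202*(-1/54) + 3468*(1/160) = 1601/27 + 867/40 = 87449/1080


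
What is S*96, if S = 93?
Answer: 8928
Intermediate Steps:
S*96 = 93*96 = 8928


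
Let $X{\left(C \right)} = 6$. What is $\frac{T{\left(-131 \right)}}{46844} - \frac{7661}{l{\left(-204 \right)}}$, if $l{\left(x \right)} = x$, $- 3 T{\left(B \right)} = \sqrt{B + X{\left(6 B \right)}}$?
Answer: $\frac{7661}{204} - \frac{5 i \sqrt{5}}{140532} \approx 37.554 - 7.9557 \cdot 10^{-5} i$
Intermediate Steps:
$T{\left(B \right)} = - \frac{\sqrt{6 + B}}{3}$ ($T{\left(B \right)} = - \frac{\sqrt{B + 6}}{3} = - \frac{\sqrt{6 + B}}{3}$)
$\frac{T{\left(-131 \right)}}{46844} - \frac{7661}{l{\left(-204 \right)}} = \frac{\left(- \frac{1}{3}\right) \sqrt{6 - 131}}{46844} - \frac{7661}{-204} = - \frac{\sqrt{-125}}{3} \cdot \frac{1}{46844} - - \frac{7661}{204} = - \frac{5 i \sqrt{5}}{3} \cdot \frac{1}{46844} + \frac{7661}{204} = - \frac{5 i \sqrt{5}}{140532} + \frac{7661}{204} = \frac{7661}{204} - \frac{5 i \sqrt{5}}{140532}$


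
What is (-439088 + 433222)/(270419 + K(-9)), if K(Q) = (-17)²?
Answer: -2933/135354 ≈ -0.021669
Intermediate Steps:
K(Q) = 289
(-439088 + 433222)/(270419 + K(-9)) = (-439088 + 433222)/(270419 + 289) = -5866/270708 = -5866*1/270708 = -2933/135354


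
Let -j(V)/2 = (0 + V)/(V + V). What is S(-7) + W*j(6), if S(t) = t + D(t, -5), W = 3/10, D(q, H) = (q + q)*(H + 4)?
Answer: 67/10 ≈ 6.7000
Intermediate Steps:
j(V) = -1 (j(V) = -2*(0 + V)/(V + V) = -2*V/(2*V) = -2*V*1/(2*V) = -2*½ = -1)
D(q, H) = 2*q*(4 + H) (D(q, H) = (2*q)*(4 + H) = 2*q*(4 + H))
W = 3/10 (W = 3*(⅒) = 3/10 ≈ 0.30000)
S(t) = -t (S(t) = t + 2*t*(4 - 5) = t + 2*t*(-1) = t - 2*t = -t)
S(-7) + W*j(6) = -1*(-7) + (3/10)*(-1) = 7 - 3/10 = 67/10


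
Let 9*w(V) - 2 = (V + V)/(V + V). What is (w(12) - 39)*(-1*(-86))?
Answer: -9976/3 ≈ -3325.3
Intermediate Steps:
w(V) = ⅓ (w(V) = 2/9 + ((V + V)/(V + V))/9 = 2/9 + ((2*V)/((2*V)))/9 = 2/9 + ((2*V)*(1/(2*V)))/9 = 2/9 + (⅑)*1 = 2/9 + ⅑ = ⅓)
(w(12) - 39)*(-1*(-86)) = (⅓ - 39)*(-1*(-86)) = -116/3*86 = -9976/3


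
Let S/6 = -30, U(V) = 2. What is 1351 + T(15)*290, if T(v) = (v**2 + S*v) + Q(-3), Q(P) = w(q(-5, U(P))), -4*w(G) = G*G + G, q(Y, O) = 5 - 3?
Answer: -716834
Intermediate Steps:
S = -180 (S = 6*(-30) = -180)
q(Y, O) = 2
w(G) = -G/4 - G**2/4 (w(G) = -(G*G + G)/4 = -(G**2 + G)/4 = -(G + G**2)/4 = -G/4 - G**2/4)
Q(P) = -3/2 (Q(P) = -1/4*2*(1 + 2) = -1/4*2*3 = -3/2)
T(v) = -3/2 + v**2 - 180*v (T(v) = (v**2 - 180*v) - 3/2 = -3/2 + v**2 - 180*v)
1351 + T(15)*290 = 1351 + (-3/2 + 15**2 - 180*15)*290 = 1351 + (-3/2 + 225 - 2700)*290 = 1351 - 4953/2*290 = 1351 - 718185 = -716834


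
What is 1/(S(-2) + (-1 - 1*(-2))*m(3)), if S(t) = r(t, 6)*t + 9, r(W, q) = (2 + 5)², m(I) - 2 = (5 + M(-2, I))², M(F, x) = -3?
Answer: -1/83 ≈ -0.012048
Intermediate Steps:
m(I) = 6 (m(I) = 2 + (5 - 3)² = 2 + 2² = 2 + 4 = 6)
r(W, q) = 49 (r(W, q) = 7² = 49)
S(t) = 9 + 49*t (S(t) = 49*t + 9 = 9 + 49*t)
1/(S(-2) + (-1 - 1*(-2))*m(3)) = 1/((9 + 49*(-2)) + (-1 - 1*(-2))*6) = 1/((9 - 98) + (-1 + 2)*6) = 1/(-89 + 1*6) = 1/(-89 + 6) = 1/(-83) = -1/83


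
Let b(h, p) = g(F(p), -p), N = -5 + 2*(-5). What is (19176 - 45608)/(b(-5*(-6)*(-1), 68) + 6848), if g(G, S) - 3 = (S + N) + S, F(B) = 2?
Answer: -6608/1675 ≈ -3.9451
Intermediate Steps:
N = -15 (N = -5 - 10 = -15)
g(G, S) = -12 + 2*S (g(G, S) = 3 + ((S - 15) + S) = 3 + ((-15 + S) + S) = 3 + (-15 + 2*S) = -12 + 2*S)
b(h, p) = -12 - 2*p (b(h, p) = -12 + 2*(-p) = -12 - 2*p)
(19176 - 45608)/(b(-5*(-6)*(-1), 68) + 6848) = (19176 - 45608)/((-12 - 2*68) + 6848) = -26432/((-12 - 136) + 6848) = -26432/(-148 + 6848) = -26432/6700 = -26432*1/6700 = -6608/1675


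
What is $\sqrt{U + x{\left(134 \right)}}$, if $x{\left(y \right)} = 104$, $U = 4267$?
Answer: $\sqrt{4371} \approx 66.114$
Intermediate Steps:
$\sqrt{U + x{\left(134 \right)}} = \sqrt{4267 + 104} = \sqrt{4371}$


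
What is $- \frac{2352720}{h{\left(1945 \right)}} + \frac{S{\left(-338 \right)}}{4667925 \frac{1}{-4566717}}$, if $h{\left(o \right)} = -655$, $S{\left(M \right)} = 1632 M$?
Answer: $\frac{110731726557744}{203832725} \approx 5.4325 \cdot 10^{5}$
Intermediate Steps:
$- \frac{2352720}{h{\left(1945 \right)}} + \frac{S{\left(-338 \right)}}{4667925 \frac{1}{-4566717}} = - \frac{2352720}{-655} + \frac{1632 \left(-338\right)}{4667925 \frac{1}{-4566717}} = \left(-2352720\right) \left(- \frac{1}{655}\right) - \frac{551616}{4667925 \left(- \frac{1}{4566717}\right)} = \frac{470544}{131} - \frac{551616}{- \frac{1555975}{1522239}} = \frac{470544}{131} - - \frac{839691388224}{1555975} = \frac{470544}{131} + \frac{839691388224}{1555975} = \frac{110731726557744}{203832725}$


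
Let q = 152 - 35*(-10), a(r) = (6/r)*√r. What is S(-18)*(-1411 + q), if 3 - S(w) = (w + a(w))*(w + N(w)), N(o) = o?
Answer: 586305 + 32724*I*√2 ≈ 5.8631e+5 + 46279.0*I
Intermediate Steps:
a(r) = 6/√r
S(w) = 3 - 2*w*(w + 6/√w) (S(w) = 3 - (w + 6/√w)*(w + w) = 3 - (w + 6/√w)*2*w = 3 - 2*w*(w + 6/√w))
q = 502 (q = 152 + 350 = 502)
S(-18)*(-1411 + q) = (3 - 36*I*√2 - 2*(-18)²)*(-1411 + 502) = (3 - 36*I*√2 - 2*324)*(-909) = (3 - 36*I*√2 - 648)*(-909) = (-645 - 36*I*√2)*(-909) = 586305 + 32724*I*√2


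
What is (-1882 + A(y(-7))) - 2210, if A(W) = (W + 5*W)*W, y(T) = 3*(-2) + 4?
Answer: -4068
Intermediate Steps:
y(T) = -2 (y(T) = -6 + 4 = -2)
A(W) = 6*W**2 (A(W) = (6*W)*W = 6*W**2)
(-1882 + A(y(-7))) - 2210 = (-1882 + 6*(-2)**2) - 2210 = (-1882 + 6*4) - 2210 = (-1882 + 24) - 2210 = -1858 - 2210 = -4068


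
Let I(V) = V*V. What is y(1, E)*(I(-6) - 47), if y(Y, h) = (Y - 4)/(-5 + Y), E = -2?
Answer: -33/4 ≈ -8.2500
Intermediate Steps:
y(Y, h) = (-4 + Y)/(-5 + Y)
I(V) = V²
y(1, E)*(I(-6) - 47) = ((-4 + 1)/(-5 + 1))*((-6)² - 47) = (-3/(-4))*(36 - 47) = -¼*(-3)*(-11) = (¾)*(-11) = -33/4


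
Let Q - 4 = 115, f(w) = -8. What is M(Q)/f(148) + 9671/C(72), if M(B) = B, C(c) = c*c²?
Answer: -5542393/373248 ≈ -14.849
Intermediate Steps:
Q = 119 (Q = 4 + 115 = 119)
C(c) = c³
M(Q)/f(148) + 9671/C(72) = 119/(-8) + 9671/(72³) = 119*(-⅛) + 9671/373248 = -119/8 + 9671*(1/373248) = -119/8 + 9671/373248 = -5542393/373248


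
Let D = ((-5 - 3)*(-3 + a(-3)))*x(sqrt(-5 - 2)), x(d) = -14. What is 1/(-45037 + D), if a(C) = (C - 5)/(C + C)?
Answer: -3/135671 ≈ -2.2112e-5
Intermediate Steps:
a(C) = (-5 + C)/(2*C) (a(C) = (-5 + C)/((2*C)) = (-5 + C)*(1/(2*C)) = (-5 + C)/(2*C))
D = -560/3 (D = ((-5 - 3)*(-3 + (1/2)*(-5 - 3)/(-3)))*(-14) = -8*(-3 + (1/2)*(-1/3)*(-8))*(-14) = -8*(-3 + 4/3)*(-14) = -8*(-5/3)*(-14) = (40/3)*(-14) = -560/3 ≈ -186.67)
1/(-45037 + D) = 1/(-45037 - 560/3) = 1/(-135671/3) = -3/135671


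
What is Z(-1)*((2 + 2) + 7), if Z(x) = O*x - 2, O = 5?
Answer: -77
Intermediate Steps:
Z(x) = -2 + 5*x (Z(x) = 5*x - 2 = -2 + 5*x)
Z(-1)*((2 + 2) + 7) = (-2 + 5*(-1))*((2 + 2) + 7) = (-2 - 5)*(4 + 7) = -7*11 = -77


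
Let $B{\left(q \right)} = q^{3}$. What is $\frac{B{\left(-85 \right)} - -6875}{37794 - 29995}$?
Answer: $- \frac{607250}{7799} \approx -77.863$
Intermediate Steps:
$\frac{B{\left(-85 \right)} - -6875}{37794 - 29995} = \frac{\left(-85\right)^{3} - -6875}{37794 - 29995} = \frac{-614125 + 6875}{7799} = \left(-607250\right) \frac{1}{7799} = - \frac{607250}{7799}$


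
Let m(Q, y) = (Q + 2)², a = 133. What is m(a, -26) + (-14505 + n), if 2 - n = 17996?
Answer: -14274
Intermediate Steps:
n = -17994 (n = 2 - 1*17996 = 2 - 17996 = -17994)
m(Q, y) = (2 + Q)²
m(a, -26) + (-14505 + n) = (2 + 133)² + (-14505 - 17994) = 135² - 32499 = 18225 - 32499 = -14274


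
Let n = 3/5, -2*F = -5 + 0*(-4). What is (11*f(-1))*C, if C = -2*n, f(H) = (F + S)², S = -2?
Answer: -33/10 ≈ -3.3000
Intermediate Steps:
F = 5/2 (F = -(-5 + 0*(-4))/2 = -(-5 + 0)/2 = -½*(-5) = 5/2 ≈ 2.5000)
n = ⅗ (n = 3*(⅕) = ⅗ ≈ 0.60000)
f(H) = ¼ (f(H) = (5/2 - 2)² = (½)² = ¼)
C = -6/5 (C = -2*⅗ = -6/5 ≈ -1.2000)
(11*f(-1))*C = (11*(¼))*(-6/5) = (11/4)*(-6/5) = -33/10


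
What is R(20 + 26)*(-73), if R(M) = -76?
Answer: 5548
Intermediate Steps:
R(20 + 26)*(-73) = -76*(-73) = 5548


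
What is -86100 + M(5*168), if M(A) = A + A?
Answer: -84420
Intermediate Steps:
M(A) = 2*A
-86100 + M(5*168) = -86100 + 2*(5*168) = -86100 + 2*840 = -86100 + 1680 = -84420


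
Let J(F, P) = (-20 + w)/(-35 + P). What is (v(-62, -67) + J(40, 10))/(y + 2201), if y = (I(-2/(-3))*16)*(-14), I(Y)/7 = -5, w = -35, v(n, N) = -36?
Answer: -169/50205 ≈ -0.0033662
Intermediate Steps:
I(Y) = -35 (I(Y) = 7*(-5) = -35)
y = 7840 (y = -35*16*(-14) = -560*(-14) = 7840)
J(F, P) = -55/(-35 + P) (J(F, P) = (-20 - 35)/(-35 + P) = -55/(-35 + P))
(v(-62, -67) + J(40, 10))/(y + 2201) = (-36 - 55/(-35 + 10))/(7840 + 2201) = (-36 - 55/(-25))/10041 = (-36 - 55*(-1/25))*(1/10041) = (-36 + 11/5)*(1/10041) = -169/5*1/10041 = -169/50205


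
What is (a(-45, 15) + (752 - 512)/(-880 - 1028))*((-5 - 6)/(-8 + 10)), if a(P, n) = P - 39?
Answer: 73568/159 ≈ 462.69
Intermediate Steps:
a(P, n) = -39 + P
(a(-45, 15) + (752 - 512)/(-880 - 1028))*((-5 - 6)/(-8 + 10)) = ((-39 - 45) + (752 - 512)/(-880 - 1028))*((-5 - 6)/(-8 + 10)) = (-84 + 240/(-1908))*(-11/2) = (-84 + 240*(-1/1908))*(-11*1/2) = (-84 - 20/159)*(-11/2) = -13376/159*(-11/2) = 73568/159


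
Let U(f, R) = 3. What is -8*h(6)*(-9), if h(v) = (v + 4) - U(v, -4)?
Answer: 504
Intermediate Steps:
h(v) = 1 + v (h(v) = (v + 4) - 1*3 = (4 + v) - 3 = 1 + v)
-8*h(6)*(-9) = -8*(1 + 6)*(-9) = -8*7*(-9) = -56*(-9) = 504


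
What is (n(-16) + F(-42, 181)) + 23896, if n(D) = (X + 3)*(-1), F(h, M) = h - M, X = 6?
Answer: 23664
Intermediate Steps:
n(D) = -9 (n(D) = (6 + 3)*(-1) = 9*(-1) = -9)
(n(-16) + F(-42, 181)) + 23896 = (-9 + (-42 - 1*181)) + 23896 = (-9 + (-42 - 181)) + 23896 = (-9 - 223) + 23896 = -232 + 23896 = 23664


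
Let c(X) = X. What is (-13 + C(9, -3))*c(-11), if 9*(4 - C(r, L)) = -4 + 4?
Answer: 99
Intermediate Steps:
C(r, L) = 4 (C(r, L) = 4 - (-4 + 4)/9 = 4 - ⅑*0 = 4 + 0 = 4)
(-13 + C(9, -3))*c(-11) = (-13 + 4)*(-11) = -9*(-11) = 99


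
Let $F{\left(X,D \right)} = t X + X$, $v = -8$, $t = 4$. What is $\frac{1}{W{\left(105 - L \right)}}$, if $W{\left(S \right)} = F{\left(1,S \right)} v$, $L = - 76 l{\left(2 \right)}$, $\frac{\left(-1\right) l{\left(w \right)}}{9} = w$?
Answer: $- \frac{1}{40} \approx -0.025$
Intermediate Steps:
$l{\left(w \right)} = - 9 w$
$L = 1368$ ($L = - 76 \left(\left(-9\right) 2\right) = \left(-76\right) \left(-18\right) = 1368$)
$F{\left(X,D \right)} = 5 X$ ($F{\left(X,D \right)} = 4 X + X = 5 X$)
$W{\left(S \right)} = -40$ ($W{\left(S \right)} = 5 \cdot 1 \left(-8\right) = 5 \left(-8\right) = -40$)
$\frac{1}{W{\left(105 - L \right)}} = \frac{1}{-40} = - \frac{1}{40}$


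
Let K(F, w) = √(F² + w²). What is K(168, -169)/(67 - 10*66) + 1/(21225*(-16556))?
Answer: -1/351401100 - √56785/593 ≈ -0.40185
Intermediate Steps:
K(168, -169)/(67 - 10*66) + 1/(21225*(-16556)) = √(168² + (-169)²)/(67 - 10*66) + 1/(21225*(-16556)) = √(28224 + 28561)/(67 - 660) + (1/21225)*(-1/16556) = √56785/(-593) - 1/351401100 = √56785*(-1/593) - 1/351401100 = -√56785/593 - 1/351401100 = -1/351401100 - √56785/593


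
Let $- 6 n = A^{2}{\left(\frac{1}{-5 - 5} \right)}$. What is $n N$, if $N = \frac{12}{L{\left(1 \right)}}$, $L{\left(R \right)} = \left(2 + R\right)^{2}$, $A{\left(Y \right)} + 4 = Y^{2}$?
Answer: $- \frac{17689}{5000} \approx -3.5378$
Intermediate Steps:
$A{\left(Y \right)} = -4 + Y^{2}$
$N = \frac{4}{3}$ ($N = \frac{12}{\left(2 + 1\right)^{2}} = \frac{12}{3^{2}} = \frac{12}{9} = 12 \cdot \frac{1}{9} = \frac{4}{3} \approx 1.3333$)
$n = - \frac{53067}{20000}$ ($n = - \frac{\left(-4 + \left(\frac{1}{-5 - 5}\right)^{2}\right)^{2}}{6} = - \frac{\left(-4 + \left(\frac{1}{-10}\right)^{2}\right)^{2}}{6} = - \frac{\left(-4 + \left(- \frac{1}{10}\right)^{2}\right)^{2}}{6} = - \frac{\left(-4 + \frac{1}{100}\right)^{2}}{6} = - \frac{\left(- \frac{399}{100}\right)^{2}}{6} = \left(- \frac{1}{6}\right) \frac{159201}{10000} = - \frac{53067}{20000} \approx -2.6534$)
$n N = \left(- \frac{53067}{20000}\right) \frac{4}{3} = - \frac{17689}{5000}$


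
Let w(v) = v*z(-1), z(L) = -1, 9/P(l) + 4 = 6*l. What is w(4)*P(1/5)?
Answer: 90/7 ≈ 12.857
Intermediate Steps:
P(l) = 9/(-4 + 6*l)
w(v) = -v (w(v) = v*(-1) = -v)
w(4)*P(1/5) = (-1*4)*(9/(2*(-2 + 3/5))) = -18/(-2 + 3*(⅕)) = -18/(-2 + ⅗) = -18/(-7/5) = -18*(-5)/7 = -4*(-45/14) = 90/7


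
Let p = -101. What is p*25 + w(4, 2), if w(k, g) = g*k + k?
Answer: -2513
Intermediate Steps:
w(k, g) = k + g*k
p*25 + w(4, 2) = -101*25 + 4*(1 + 2) = -2525 + 4*3 = -2525 + 12 = -2513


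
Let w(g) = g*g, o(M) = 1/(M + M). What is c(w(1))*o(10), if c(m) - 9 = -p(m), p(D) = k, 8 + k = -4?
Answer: 21/20 ≈ 1.0500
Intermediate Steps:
o(M) = 1/(2*M)
k = -12 (k = -8 - 4 = -12)
w(g) = g**2
p(D) = -12
c(m) = 21 (c(m) = 9 - 1*(-12) = 9 + 12 = 21)
c(w(1))*o(10) = 21*((1/2)/10) = 21*((1/2)*(1/10)) = 21*(1/20) = 21/20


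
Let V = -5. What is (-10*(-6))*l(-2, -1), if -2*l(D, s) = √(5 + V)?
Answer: 0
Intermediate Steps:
l(D, s) = 0 (l(D, s) = -√(5 - 5)/2 = -√0/2 = -½*0 = 0)
(-10*(-6))*l(-2, -1) = -10*(-6)*0 = 60*0 = 0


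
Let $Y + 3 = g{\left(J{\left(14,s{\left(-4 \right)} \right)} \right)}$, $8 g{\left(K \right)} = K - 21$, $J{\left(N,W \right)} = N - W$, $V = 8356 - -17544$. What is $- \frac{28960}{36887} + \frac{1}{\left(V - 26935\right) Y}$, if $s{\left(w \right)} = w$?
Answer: $- \frac{808992104}{1030807215} \approx -0.78481$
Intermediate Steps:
$V = 25900$ ($V = 8356 + 17544 = 25900$)
$g{\left(K \right)} = - \frac{21}{8} + \frac{K}{8}$ ($g{\left(K \right)} = \frac{K - 21}{8} = \frac{-21 + K}{8} = - \frac{21}{8} + \frac{K}{8}$)
$Y = - \frac{27}{8}$ ($Y = -3 - \left(\frac{21}{8} - \frac{14 - -4}{8}\right) = -3 - \left(\frac{21}{8} - \frac{14 + 4}{8}\right) = -3 + \left(- \frac{21}{8} + \frac{1}{8} \cdot 18\right) = -3 + \left(- \frac{21}{8} + \frac{9}{4}\right) = -3 - \frac{3}{8} = - \frac{27}{8} \approx -3.375$)
$- \frac{28960}{36887} + \frac{1}{\left(V - 26935\right) Y} = - \frac{28960}{36887} + \frac{1}{\left(25900 - 26935\right) \left(- \frac{27}{8}\right)} = \left(-28960\right) \frac{1}{36887} + \frac{1}{-1035} \left(- \frac{8}{27}\right) = - \frac{28960}{36887} - - \frac{8}{27945} = - \frac{28960}{36887} + \frac{8}{27945} = - \frac{808992104}{1030807215}$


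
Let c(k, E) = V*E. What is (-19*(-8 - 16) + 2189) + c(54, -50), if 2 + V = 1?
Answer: 2695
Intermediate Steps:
V = -1 (V = -2 + 1 = -1)
c(k, E) = -E
(-19*(-8 - 16) + 2189) + c(54, -50) = (-19*(-8 - 16) + 2189) - 1*(-50) = (-19*(-24) + 2189) + 50 = (456 + 2189) + 50 = 2645 + 50 = 2695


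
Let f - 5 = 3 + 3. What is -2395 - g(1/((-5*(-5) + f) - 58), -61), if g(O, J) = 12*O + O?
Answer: -52677/22 ≈ -2394.4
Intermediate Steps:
f = 11 (f = 5 + (3 + 3) = 5 + 6 = 11)
g(O, J) = 13*O
-2395 - g(1/((-5*(-5) + f) - 58), -61) = -2395 - 13/((-5*(-5) + 11) - 58) = -2395 - 13/((25 + 11) - 58) = -2395 - 13/(36 - 58) = -2395 - 13/(-22) = -2395 - 13*(-1)/22 = -2395 - 1*(-13/22) = -2395 + 13/22 = -52677/22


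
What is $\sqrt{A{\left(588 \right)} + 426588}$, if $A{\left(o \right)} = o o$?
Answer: $2 \sqrt{193083} \approx 878.82$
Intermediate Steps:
$A{\left(o \right)} = o^{2}$
$\sqrt{A{\left(588 \right)} + 426588} = \sqrt{588^{2} + 426588} = \sqrt{345744 + 426588} = \sqrt{772332} = 2 \sqrt{193083}$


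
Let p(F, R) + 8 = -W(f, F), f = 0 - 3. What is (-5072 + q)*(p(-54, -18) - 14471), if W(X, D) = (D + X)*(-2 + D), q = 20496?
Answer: -272557504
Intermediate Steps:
f = -3
W(X, D) = (-2 + D)*(D + X)
p(F, R) = -14 - F² + 5*F (p(F, R) = -8 - (F² - 2*F - 2*(-3) + F*(-3)) = -8 - (F² - 2*F + 6 - 3*F) = -8 - (6 + F² - 5*F) = -8 + (-6 - F² + 5*F) = -14 - F² + 5*F)
(-5072 + q)*(p(-54, -18) - 14471) = (-5072 + 20496)*((-14 - 1*(-54)² + 5*(-54)) - 14471) = 15424*((-14 - 1*2916 - 270) - 14471) = 15424*((-14 - 2916 - 270) - 14471) = 15424*(-3200 - 14471) = 15424*(-17671) = -272557504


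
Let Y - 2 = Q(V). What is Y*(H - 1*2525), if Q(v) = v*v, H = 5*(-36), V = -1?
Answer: -8115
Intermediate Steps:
H = -180
Q(v) = v²
Y = 3 (Y = 2 + (-1)² = 2 + 1 = 3)
Y*(H - 1*2525) = 3*(-180 - 1*2525) = 3*(-180 - 2525) = 3*(-2705) = -8115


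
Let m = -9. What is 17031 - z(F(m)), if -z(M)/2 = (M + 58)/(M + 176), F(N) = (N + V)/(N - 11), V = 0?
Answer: 60104737/3529 ≈ 17032.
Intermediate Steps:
F(N) = N/(-11 + N) (F(N) = (N + 0)/(N - 11) = N/(-11 + N))
z(M) = -2*(58 + M)/(176 + M) (z(M) = -2*(M + 58)/(M + 176) = -2*(58 + M)/(176 + M))
17031 - z(F(m)) = 17031 - 2*(-58 - (-9)/(-11 - 9))/(176 - 9/(-11 - 9)) = 17031 - 2*(-58 - (-9)/(-20))/(176 - 9/(-20)) = 17031 - 2*(-58 - (-9)*(-1)/20)/(176 - 9*(-1/20)) = 17031 - 2*(-58 - 1*9/20)/(176 + 9/20) = 17031 - 2*(-58 - 9/20)/3529/20 = 17031 - 2*20*(-1169)/(3529*20) = 17031 - 1*(-2338/3529) = 17031 + 2338/3529 = 60104737/3529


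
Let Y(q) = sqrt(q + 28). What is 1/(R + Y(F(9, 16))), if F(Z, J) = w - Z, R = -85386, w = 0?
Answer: -4494/383724683 - sqrt(19)/7290768977 ≈ -1.1712e-5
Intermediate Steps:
F(Z, J) = -Z (F(Z, J) = 0 - Z = -Z)
Y(q) = sqrt(28 + q)
1/(R + Y(F(9, 16))) = 1/(-85386 + sqrt(28 - 1*9)) = 1/(-85386 + sqrt(28 - 9)) = 1/(-85386 + sqrt(19))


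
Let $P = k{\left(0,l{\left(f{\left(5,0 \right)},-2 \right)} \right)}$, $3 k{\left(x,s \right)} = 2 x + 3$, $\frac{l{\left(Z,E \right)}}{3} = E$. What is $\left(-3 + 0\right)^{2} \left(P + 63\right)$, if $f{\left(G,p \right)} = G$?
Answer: $576$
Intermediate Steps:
$l{\left(Z,E \right)} = 3 E$
$k{\left(x,s \right)} = 1 + \frac{2 x}{3}$ ($k{\left(x,s \right)} = \frac{2 x + 3}{3} = \frac{3 + 2 x}{3} = 1 + \frac{2 x}{3}$)
$P = 1$ ($P = 1 + \frac{2}{3} \cdot 0 = 1 + 0 = 1$)
$\left(-3 + 0\right)^{2} \left(P + 63\right) = \left(-3 + 0\right)^{2} \left(1 + 63\right) = \left(-3\right)^{2} \cdot 64 = 9 \cdot 64 = 576$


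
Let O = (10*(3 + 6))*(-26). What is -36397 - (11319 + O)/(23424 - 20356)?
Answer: -111674975/3068 ≈ -36400.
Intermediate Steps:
O = -2340 (O = (10*9)*(-26) = 90*(-26) = -2340)
-36397 - (11319 + O)/(23424 - 20356) = -36397 - (11319 - 2340)/(23424 - 20356) = -36397 - 8979/3068 = -111674975/3068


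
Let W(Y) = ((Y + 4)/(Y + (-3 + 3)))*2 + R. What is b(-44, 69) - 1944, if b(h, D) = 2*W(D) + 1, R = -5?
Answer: -134465/69 ≈ -1948.8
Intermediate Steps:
W(Y) = -5 + 2*(4 + Y)/Y (W(Y) = ((Y + 4)/(Y + (-3 + 3)))*2 - 5 = ((4 + Y)/(Y + 0))*2 - 5 = ((4 + Y)/Y)*2 - 5 = 2*(4 + Y)/Y - 5 = -5 + 2*(4 + Y)/Y)
b(h, D) = -5 + 16/D (b(h, D) = 2*(-3 + 8/D) + 1 = (-6 + 16/D) + 1 = -5 + 16/D)
b(-44, 69) - 1944 = (-5 + 16/69) - 1944 = -329/69 - 1944 = -134465/69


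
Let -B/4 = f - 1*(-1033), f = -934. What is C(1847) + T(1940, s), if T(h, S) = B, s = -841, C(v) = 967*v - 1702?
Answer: 1783951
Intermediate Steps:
C(v) = -1702 + 967*v
B = -396 (B = -4*(-934 - 1*(-1033)) = -4*(-934 + 1033) = -4*99 = -396)
T(h, S) = -396
C(1847) + T(1940, s) = (-1702 + 967*1847) - 396 = (-1702 + 1786049) - 396 = 1784347 - 396 = 1783951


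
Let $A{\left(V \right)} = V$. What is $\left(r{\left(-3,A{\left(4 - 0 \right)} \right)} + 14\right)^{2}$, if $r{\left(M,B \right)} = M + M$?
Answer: $64$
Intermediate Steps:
$r{\left(M,B \right)} = 2 M$
$\left(r{\left(-3,A{\left(4 - 0 \right)} \right)} + 14\right)^{2} = \left(2 \left(-3\right) + 14\right)^{2} = \left(-6 + 14\right)^{2} = 8^{2} = 64$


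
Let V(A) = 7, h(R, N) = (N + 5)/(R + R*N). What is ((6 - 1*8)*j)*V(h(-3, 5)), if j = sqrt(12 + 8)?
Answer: -28*sqrt(5) ≈ -62.610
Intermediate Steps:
h(R, N) = (5 + N)/(R + N*R)
j = 2*sqrt(5) (j = sqrt(20) = 2*sqrt(5) ≈ 4.4721)
((6 - 1*8)*j)*V(h(-3, 5)) = ((6 - 1*8)*(2*sqrt(5)))*7 = ((6 - 8)*(2*sqrt(5)))*7 = -4*sqrt(5)*7 = -28*sqrt(5)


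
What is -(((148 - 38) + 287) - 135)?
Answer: -262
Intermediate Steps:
-(((148 - 38) + 287) - 135) = -((110 + 287) - 135) = -(397 - 135) = -1*262 = -262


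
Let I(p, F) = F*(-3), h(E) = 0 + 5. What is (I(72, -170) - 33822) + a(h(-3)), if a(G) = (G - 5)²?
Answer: -33312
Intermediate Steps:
h(E) = 5
I(p, F) = -3*F
a(G) = (-5 + G)²
(I(72, -170) - 33822) + a(h(-3)) = (-3*(-170) - 33822) + (-5 + 5)² = (510 - 33822) + 0² = -33312 + 0 = -33312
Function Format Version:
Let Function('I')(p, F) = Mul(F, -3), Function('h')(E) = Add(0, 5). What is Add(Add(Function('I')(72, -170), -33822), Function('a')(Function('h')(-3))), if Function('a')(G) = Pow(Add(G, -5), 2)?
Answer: -33312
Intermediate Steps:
Function('h')(E) = 5
Function('I')(p, F) = Mul(-3, F)
Function('a')(G) = Pow(Add(-5, G), 2)
Add(Add(Function('I')(72, -170), -33822), Function('a')(Function('h')(-3))) = Add(Add(Mul(-3, -170), -33822), Pow(Add(-5, 5), 2)) = Add(Add(510, -33822), Pow(0, 2)) = Add(-33312, 0) = -33312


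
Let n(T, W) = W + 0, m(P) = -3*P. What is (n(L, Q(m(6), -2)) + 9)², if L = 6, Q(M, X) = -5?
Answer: 16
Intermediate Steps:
n(T, W) = W
(n(L, Q(m(6), -2)) + 9)² = (-5 + 9)² = 4² = 16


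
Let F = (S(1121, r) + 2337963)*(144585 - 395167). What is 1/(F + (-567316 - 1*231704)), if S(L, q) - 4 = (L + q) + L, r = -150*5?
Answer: -1/586227114158 ≈ -1.7058e-12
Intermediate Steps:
r = -750
S(L, q) = 4 + q + 2*L (S(L, q) = 4 + ((L + q) + L) = 4 + (q + 2*L) = 4 + q + 2*L)
F = -586226315138 (F = ((4 - 750 + 2*1121) + 2337963)*(144585 - 395167) = ((4 - 750 + 2242) + 2337963)*(-250582) = (1496 + 2337963)*(-250582) = 2339459*(-250582) = -586226315138)
1/(F + (-567316 - 1*231704)) = 1/(-586226315138 + (-567316 - 1*231704)) = 1/(-586226315138 + (-567316 - 231704)) = 1/(-586226315138 - 799020) = 1/(-586227114158) = -1/586227114158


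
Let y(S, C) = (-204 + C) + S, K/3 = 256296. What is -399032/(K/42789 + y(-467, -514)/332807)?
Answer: -1894135568598712/85280201217 ≈ -22211.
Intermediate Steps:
K = 768888 (K = 3*256296 = 768888)
y(S, C) = -204 + C + S
-399032/(K/42789 + y(-467, -514)/332807) = -399032/(768888/42789 + (-204 - 514 - 467)/332807) = -399032/(768888*(1/42789) - 1185*1/332807) = -399032/(256296/14263 - 1185/332807) = -399032/85280201217/4746826241 = -399032*4746826241/85280201217 = -1894135568598712/85280201217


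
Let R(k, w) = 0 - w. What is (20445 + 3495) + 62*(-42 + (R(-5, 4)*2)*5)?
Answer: 18856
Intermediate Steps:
R(k, w) = -w
(20445 + 3495) + 62*(-42 + (R(-5, 4)*2)*5) = (20445 + 3495) + 62*(-42 + (-1*4*2)*5) = 23940 + 62*(-42 - 4*2*5) = 23940 + 62*(-42 - 8*5) = 23940 + 62*(-42 - 40) = 23940 + 62*(-82) = 23940 - 5084 = 18856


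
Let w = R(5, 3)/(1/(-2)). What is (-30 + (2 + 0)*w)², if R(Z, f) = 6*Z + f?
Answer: 26244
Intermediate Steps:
R(Z, f) = f + 6*Z
w = -66 (w = (3 + 6*5)/(1/(-2)) = (3 + 30)/(-½) = 33*(-2) = -66)
(-30 + (2 + 0)*w)² = (-30 + (2 + 0)*(-66))² = (-30 + 2*(-66))² = (-30 - 132)² = (-162)² = 26244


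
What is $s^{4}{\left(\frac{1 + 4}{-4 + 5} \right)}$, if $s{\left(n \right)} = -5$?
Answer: $625$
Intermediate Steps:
$s^{4}{\left(\frac{1 + 4}{-4 + 5} \right)} = \left(-5\right)^{4} = 625$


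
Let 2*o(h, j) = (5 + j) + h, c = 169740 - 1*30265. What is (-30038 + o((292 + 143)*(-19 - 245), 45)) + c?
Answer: 52042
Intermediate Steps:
c = 139475 (c = 169740 - 30265 = 139475)
o(h, j) = 5/2 + h/2 + j/2 (o(h, j) = ((5 + j) + h)/2 = (5 + h + j)/2 = 5/2 + h/2 + j/2)
(-30038 + o((292 + 143)*(-19 - 245), 45)) + c = (-30038 + (5/2 + ((292 + 143)*(-19 - 245))/2 + (½)*45)) + 139475 = (-30038 + (5/2 + (435*(-264))/2 + 45/2)) + 139475 = (-30038 + (5/2 + (½)*(-114840) + 45/2)) + 139475 = (-30038 + (5/2 - 57420 + 45/2)) + 139475 = (-30038 - 57395) + 139475 = -87433 + 139475 = 52042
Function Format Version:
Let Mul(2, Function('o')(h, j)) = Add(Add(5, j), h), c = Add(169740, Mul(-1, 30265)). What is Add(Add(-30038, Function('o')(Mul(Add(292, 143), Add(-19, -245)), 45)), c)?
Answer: 52042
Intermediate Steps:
c = 139475 (c = Add(169740, -30265) = 139475)
Function('o')(h, j) = Add(Rational(5, 2), Mul(Rational(1, 2), h), Mul(Rational(1, 2), j)) (Function('o')(h, j) = Mul(Rational(1, 2), Add(Add(5, j), h)) = Mul(Rational(1, 2), Add(5, h, j)) = Add(Rational(5, 2), Mul(Rational(1, 2), h), Mul(Rational(1, 2), j)))
Add(Add(-30038, Function('o')(Mul(Add(292, 143), Add(-19, -245)), 45)), c) = Add(Add(-30038, Add(Rational(5, 2), Mul(Rational(1, 2), Mul(Add(292, 143), Add(-19, -245))), Mul(Rational(1, 2), 45))), 139475) = Add(Add(-30038, Add(Rational(5, 2), Mul(Rational(1, 2), Mul(435, -264)), Rational(45, 2))), 139475) = Add(Add(-30038, Add(Rational(5, 2), Mul(Rational(1, 2), -114840), Rational(45, 2))), 139475) = Add(Add(-30038, Add(Rational(5, 2), -57420, Rational(45, 2))), 139475) = Add(Add(-30038, -57395), 139475) = Add(-87433, 139475) = 52042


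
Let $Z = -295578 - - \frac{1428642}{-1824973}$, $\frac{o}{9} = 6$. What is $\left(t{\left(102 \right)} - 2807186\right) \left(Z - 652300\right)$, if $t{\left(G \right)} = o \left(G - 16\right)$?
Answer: $\frac{4847986207419449312}{1824973} \approx 2.6565 \cdot 10^{12}$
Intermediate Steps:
$o = 54$ ($o = 9 \cdot 6 = 54$)
$t{\left(G \right)} = -864 + 54 G$ ($t{\left(G \right)} = 54 \left(G - 16\right) = 54 \left(-16 + G\right) = -864 + 54 G$)
$Z = - \frac{539423298036}{1824973}$ ($Z = -295578 - \left(-1428642\right) \left(- \frac{1}{1824973}\right) = -295578 - \frac{1428642}{1824973} = - \frac{539423298036}{1824973} \approx -2.9558 \cdot 10^{5}$)
$\left(t{\left(102 \right)} - 2807186\right) \left(Z - 652300\right) = \left(\left(-864 + 54 \cdot 102\right) - 2807186\right) \left(- \frac{539423298036}{1824973} - 652300\right) = \left(\left(-864 + 5508\right) - 2807186\right) \left(- \frac{1729853185936}{1824973}\right) = \left(4644 - 2807186\right) \left(- \frac{1729853185936}{1824973}\right) = \left(-2802542\right) \left(- \frac{1729853185936}{1824973}\right) = \frac{4847986207419449312}{1824973}$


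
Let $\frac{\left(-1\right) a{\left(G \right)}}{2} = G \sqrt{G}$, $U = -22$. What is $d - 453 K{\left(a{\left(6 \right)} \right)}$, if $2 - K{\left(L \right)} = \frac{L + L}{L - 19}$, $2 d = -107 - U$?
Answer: $\frac{611377}{1006} - \frac{206568 \sqrt{6}}{503} \approx -398.21$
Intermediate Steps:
$a{\left(G \right)} = - 2 G^{\frac{3}{2}}$ ($a{\left(G \right)} = - 2 G \sqrt{G} = - 2 G^{\frac{3}{2}}$)
$d = - \frac{85}{2}$ ($d = \frac{-107 - -22}{2} = \frac{-107 + 22}{2} = \frac{1}{2} \left(-85\right) = - \frac{85}{2} \approx -42.5$)
$K{\left(L \right)} = 2 - \frac{2 L}{-19 + L}$ ($K{\left(L \right)} = 2 - \frac{L + L}{L - 19} = 2 - \frac{2 L}{-19 + L}$)
$d - 453 K{\left(a{\left(6 \right)} \right)} = - \frac{85}{2} - 453 \left(- \frac{38}{-19 - 2 \cdot 6^{\frac{3}{2}}}\right) = - \frac{85}{2} - 453 \left(- \frac{38}{-19 - 2 \cdot 6 \sqrt{6}}\right) = - \frac{85}{2} - 453 \left(- \frac{38}{-19 - 12 \sqrt{6}}\right) = - \frac{85}{2} + \frac{17214}{-19 - 12 \sqrt{6}}$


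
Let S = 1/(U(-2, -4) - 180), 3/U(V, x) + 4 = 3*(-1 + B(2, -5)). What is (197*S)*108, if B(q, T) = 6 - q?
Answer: -35460/299 ≈ -118.60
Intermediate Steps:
U(V, x) = ⅗ (U(V, x) = 3/(-4 + 3*(-1 + (6 - 1*2))) = 3/(-4 + 3*(-1 + (6 - 2))) = 3/(-4 + 3*(-1 + 4)) = 3/(-4 + 3*3) = 3/(-4 + 9) = 3/5 = 3*(⅕) = ⅗)
S = -5/897 (S = 1/(⅗ - 180) = 1/(-897/5) = -5/897 ≈ -0.0055741)
(197*S)*108 = (197*(-5/897))*108 = -985/897*108 = -35460/299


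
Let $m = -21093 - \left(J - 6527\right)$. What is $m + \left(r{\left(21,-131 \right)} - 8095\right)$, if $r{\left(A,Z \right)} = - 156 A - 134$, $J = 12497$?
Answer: $-38568$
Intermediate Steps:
$r{\left(A,Z \right)} = -134 - 156 A$
$m = -27063$ ($m = -21093 - \left(12497 - 6527\right) = -21093 - 5970 = -27063$)
$m + \left(r{\left(21,-131 \right)} - 8095\right) = -27063 - 11505 = -38568$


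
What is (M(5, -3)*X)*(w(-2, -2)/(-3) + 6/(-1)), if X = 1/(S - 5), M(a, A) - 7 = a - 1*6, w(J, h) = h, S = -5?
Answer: 16/5 ≈ 3.2000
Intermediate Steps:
M(a, A) = 1 + a (M(a, A) = 7 + (a - 1*6) = 7 + (a - 6) = 7 + (-6 + a) = 1 + a)
X = -⅒ (X = 1/(-5 - 5) = 1/(-10) = -⅒ ≈ -0.10000)
(M(5, -3)*X)*(w(-2, -2)/(-3) + 6/(-1)) = ((1 + 5)*(-⅒))*(-2/(-3) + 6/(-1)) = (6*(-⅒))*(-2*(-⅓) + 6*(-1)) = -3*(⅔ - 6)/5 = -⅗*(-16/3) = 16/5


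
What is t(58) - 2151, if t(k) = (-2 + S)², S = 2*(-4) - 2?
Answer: -2007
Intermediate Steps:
S = -10 (S = -8 - 2 = -10)
t(k) = 144 (t(k) = (-2 - 10)² = (-12)² = 144)
t(58) - 2151 = 144 - 2151 = -2007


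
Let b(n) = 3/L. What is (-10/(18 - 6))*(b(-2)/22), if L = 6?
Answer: -5/264 ≈ -0.018939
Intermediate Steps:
b(n) = ½ (b(n) = 3/6 = 3*(⅙) = ½)
(-10/(18 - 6))*(b(-2)/22) = (-10/(18 - 6))*((½)/22) = (-10/12)*((½)*(1/22)) = ((1/12)*(-10))*(1/44) = -⅚*1/44 = -5/264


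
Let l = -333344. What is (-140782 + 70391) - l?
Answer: 262953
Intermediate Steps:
(-140782 + 70391) - l = (-140782 + 70391) - 1*(-333344) = -70391 + 333344 = 262953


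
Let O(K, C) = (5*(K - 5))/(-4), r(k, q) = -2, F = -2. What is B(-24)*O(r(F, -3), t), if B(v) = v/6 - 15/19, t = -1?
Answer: -3185/76 ≈ -41.908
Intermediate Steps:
B(v) = -15/19 + v/6 (B(v) = v*(⅙) - 15*1/19 = v/6 - 15/19 = -15/19 + v/6)
O(K, C) = 25/4 - 5*K/4 (O(K, C) = (5*(-5 + K))*(-¼) = (-25 + 5*K)*(-¼) = 25/4 - 5*K/4)
B(-24)*O(r(F, -3), t) = (-15/19 + (⅙)*(-24))*(25/4 - 5/4*(-2)) = (-15/19 - 4)*(25/4 + 5/2) = -91/19*35/4 = -3185/76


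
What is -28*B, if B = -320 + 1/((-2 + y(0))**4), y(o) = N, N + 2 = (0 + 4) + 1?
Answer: 8932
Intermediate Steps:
N = 3 (N = -2 + ((0 + 4) + 1) = -2 + (4 + 1) = -2 + 5 = 3)
y(o) = 3
B = -319 (B = -320 + 1/((-2 + 3)**4) = -320 + 1/(1**4) = -320 + 1/1 = -320 + 1 = -319)
-28*B = -28*(-319) = 8932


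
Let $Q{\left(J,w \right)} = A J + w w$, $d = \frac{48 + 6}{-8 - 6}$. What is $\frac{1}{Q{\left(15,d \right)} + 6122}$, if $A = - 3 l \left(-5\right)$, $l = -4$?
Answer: $\frac{49}{256607} \approx 0.00019095$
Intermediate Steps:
$A = -60$ ($A = \left(-3\right) \left(-4\right) \left(-5\right) = 12 \left(-5\right) = -60$)
$d = - \frac{27}{7}$ ($d = \frac{54}{-14} = 54 \left(- \frac{1}{14}\right) = - \frac{27}{7} \approx -3.8571$)
$Q{\left(J,w \right)} = w^{2} - 60 J$ ($Q{\left(J,w \right)} = - 60 J + w w = - 60 J + w^{2} = w^{2} - 60 J$)
$\frac{1}{Q{\left(15,d \right)} + 6122} = \frac{1}{\left(\left(- \frac{27}{7}\right)^{2} - 900\right) + 6122} = \frac{1}{\left(\frac{729}{49} - 900\right) + 6122} = \frac{1}{- \frac{43371}{49} + 6122} = \frac{1}{\frac{256607}{49}} = \frac{49}{256607}$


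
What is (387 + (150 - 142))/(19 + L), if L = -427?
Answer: -395/408 ≈ -0.96814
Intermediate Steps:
(387 + (150 - 142))/(19 + L) = (387 + (150 - 142))/(19 - 427) = (387 + 8)/(-408) = 395*(-1/408) = -395/408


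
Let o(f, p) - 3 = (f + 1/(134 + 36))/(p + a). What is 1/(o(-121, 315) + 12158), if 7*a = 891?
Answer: 526320/6400433537 ≈ 8.2232e-5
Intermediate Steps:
a = 891/7 (a = (1/7)*891 = 891/7 ≈ 127.29)
o(f, p) = 3 + (1/170 + f)/(891/7 + p) (o(f, p) = 3 + (f + 1/(134 + 36))/(p + 891/7) = 3 + (f + 1/170)/(891/7 + p) = 3 + (1/170 + f)/(891/7 + p))
1/(o(-121, 315) + 12158) = 1/((454417 + 1190*(-121) + 3570*315)/(170*(891 + 7*315)) + 12158) = 1/((454417 - 143990 + 1124550)/(170*(891 + 2205)) + 12158) = 1/((1/170)*1434977/3096 + 12158) = 1/((1/170)*(1/3096)*1434977 + 12158) = 1/(1434977/526320 + 12158) = 1/(6400433537/526320) = 526320/6400433537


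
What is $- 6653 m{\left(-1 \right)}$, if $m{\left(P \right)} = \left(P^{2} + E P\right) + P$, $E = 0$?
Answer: $0$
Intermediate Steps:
$m{\left(P \right)} = P + P^{2}$ ($m{\left(P \right)} = \left(P^{2} + 0 P\right) + P = \left(P^{2} + 0\right) + P = P^{2} + P = P + P^{2}$)
$- 6653 m{\left(-1 \right)} = - 6653 \left(- (1 - 1)\right) = - 6653 \left(\left(-1\right) 0\right) = \left(-6653\right) 0 = 0$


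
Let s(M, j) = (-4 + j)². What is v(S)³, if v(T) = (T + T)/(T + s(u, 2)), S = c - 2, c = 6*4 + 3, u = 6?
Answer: 125000/24389 ≈ 5.1253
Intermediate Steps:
c = 27 (c = 24 + 3 = 27)
S = 25 (S = 27 - 2 = 25)
v(T) = 2*T/(4 + T) (v(T) = (T + T)/(T + (-4 + 2)²) = (2*T)/(T + (-2)²) = (2*T)/(T + 4) = (2*T)/(4 + T) = 2*T/(4 + T))
v(S)³ = (2*25/(4 + 25))³ = (2*25/29)³ = (2*25*(1/29))³ = (50/29)³ = 125000/24389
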